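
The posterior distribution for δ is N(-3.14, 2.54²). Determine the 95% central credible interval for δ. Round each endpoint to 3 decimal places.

[-8.118, 1.838]

The posterior is symmetric, so the 95% equal-tailed interval is δ = -3.14 ± z·2.54 with z = 1.960.
Half-width: 1.960 × 2.54 = 4.978.
-3.14 − 4.978 = -8.118; -3.14 + 4.978 = 1.838.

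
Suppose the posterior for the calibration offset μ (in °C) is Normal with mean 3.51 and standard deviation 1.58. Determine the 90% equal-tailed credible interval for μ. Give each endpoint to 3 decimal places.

[0.911, 6.109]

The posterior is symmetric, so the 90% equal-tailed interval is μ = 3.51 ± z·1.58 with z = 1.645.
Half-width: 1.645 × 1.58 = 2.599.
3.51 − 2.599 = 0.911; 3.51 + 2.599 = 6.109.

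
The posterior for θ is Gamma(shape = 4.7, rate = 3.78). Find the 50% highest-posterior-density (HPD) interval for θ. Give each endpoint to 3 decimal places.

[0.668, 1.373]

The posterior is unimodal and skewed, so the HPD interval has equal density at both endpoints and is the shortest 50% interval.
Solving f(0.668) = f(1.373) with F(1.373) − F(0.668) = 0.50 gives [0.668, 1.373].
For comparison, the equal-tailed interval is [0.824, 1.568]; the HPD is narrower and shifted toward the mode.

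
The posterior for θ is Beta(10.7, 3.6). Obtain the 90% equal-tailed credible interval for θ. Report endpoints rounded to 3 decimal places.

Posterior: Beta(10.7, 3.6).
Equal-tailed 90% interval: the 0.05 and 0.95 quantiles of Beta(10.7, 3.6).
Posterior mean ≈ 0.748, SD ≈ 0.111; a Normal approximation gives roughly [0.566, 0.931].
Exact: F⁻¹(0.05) = 0.547; F⁻¹(0.95) = 0.909.

[0.547, 0.909]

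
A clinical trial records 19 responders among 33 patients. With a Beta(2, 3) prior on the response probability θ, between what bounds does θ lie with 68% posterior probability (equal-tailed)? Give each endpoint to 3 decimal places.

Posterior: Beta(2+19, 3+14) = Beta(21, 17).
Equal-tailed 68% interval: the 0.16 and 0.84 quantiles of Beta(21, 17).
Posterior mean ≈ 0.553, SD ≈ 0.080; a Normal approximation gives roughly [0.473, 0.632].
Exact: F⁻¹(0.16) = 0.472; F⁻¹(0.84) = 0.633.

[0.472, 0.633]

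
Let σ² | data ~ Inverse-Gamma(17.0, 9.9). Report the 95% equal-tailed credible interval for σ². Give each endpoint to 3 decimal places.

Inverse-Gamma(17.0, 9.9) quantiles: F⁻¹(0.025) and F⁻¹(0.975).
Equivalently, 1/σ² ~ Gamma(17.0, rate = 9.9); invert its 0.975 and 0.025 quantiles.
Posterior mean ≈ 0.619, SD ≈ 0.160; a Normal approximation gives roughly [0.306, 0.932].
Exact: lower = 0.381; upper = 1.000.

[0.381, 1.000]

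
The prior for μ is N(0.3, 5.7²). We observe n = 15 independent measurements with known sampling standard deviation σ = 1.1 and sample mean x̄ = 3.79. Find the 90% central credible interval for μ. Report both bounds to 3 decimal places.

[3.315, 4.248]

Posterior precision = 1/5.7² + 15/1.1² = 0.0308 + 12.3967 = 12.4275, so posterior SD = 0.2837.
Posterior mean = (0.3/5.7² + 15·3.79/1.1²) / 12.4275 = 3.7814.
Interval: 3.7814 ± 1.645 × 0.2837 → [3.315, 4.248].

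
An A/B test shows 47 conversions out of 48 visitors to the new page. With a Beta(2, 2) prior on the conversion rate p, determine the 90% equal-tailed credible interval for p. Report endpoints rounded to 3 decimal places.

Posterior: Beta(2+47, 2+1) = Beta(49, 3).
Equal-tailed 90% interval: the 0.05 and 0.95 quantiles of Beta(49, 3).
Posterior mean ≈ 0.942, SD ≈ 0.032; a Normal approximation gives roughly [0.890, 0.995].
Exact: F⁻¹(0.05) = 0.882; F⁻¹(0.95) = 0.984.

[0.882, 0.984]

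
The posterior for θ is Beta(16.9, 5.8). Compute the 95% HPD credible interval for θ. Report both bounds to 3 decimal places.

The posterior is unimodal and skewed, so the HPD interval has equal density at both endpoints and is the shortest 95% interval.
Solving f(0.568) = f(0.909) with F(0.909) − F(0.568) = 0.95 gives [0.568, 0.909].
For comparison, the equal-tailed interval is [0.551, 0.897]; the HPD is narrower and shifted toward the mode.

[0.568, 0.909]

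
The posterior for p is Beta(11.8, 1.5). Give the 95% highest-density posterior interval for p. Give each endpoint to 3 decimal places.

The posterior is unimodal and skewed, so the HPD interval has equal density at both endpoints and is the shortest 95% interval.
Solving f(0.723) = f(1.000) with F(1.000) − F(0.723) = 0.95 gives [0.723, 1.000].
For comparison, the equal-tailed interval is [0.678, 0.991]; the HPD is narrower and shifted toward the mode.

[0.723, 1.000]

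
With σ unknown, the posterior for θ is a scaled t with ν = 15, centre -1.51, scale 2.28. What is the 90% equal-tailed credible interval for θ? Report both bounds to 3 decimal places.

[-5.507, 2.487]

The t_15 distribution is symmetric; the 90% interval is -1.51 ± t·2.28 with t_{0.95,15} = 1.753.
Half-width: 1.753 × 2.28 = 3.997.
-1.51 − 3.997 = -5.507; -1.51 + 3.997 = 2.487.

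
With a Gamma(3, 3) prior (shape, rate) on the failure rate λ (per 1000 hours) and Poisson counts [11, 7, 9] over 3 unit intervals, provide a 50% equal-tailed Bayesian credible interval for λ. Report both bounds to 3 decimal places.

[4.358, 5.582]

Posterior: Gamma(3+27, 3+3) = Gamma(30, 6) (shape, rate).
Equal-tailed 50% interval: Gamma(30, 6) quantiles at 0.25 and 0.75.
Posterior mean ≈ 5.000, SD ≈ 0.913; a Normal approximation gives roughly [4.384, 5.616].
Exact: lower = 4.358; upper = 5.582.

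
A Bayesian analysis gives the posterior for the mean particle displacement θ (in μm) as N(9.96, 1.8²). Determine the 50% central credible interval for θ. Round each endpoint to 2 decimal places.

[8.75, 11.17]

The posterior is symmetric, so the 50% equal-tailed interval is θ = 9.96 ± z·1.8 with z = 0.674.
Half-width: 0.674 × 1.8 = 1.21.
9.96 − 1.21 = 8.75; 9.96 + 1.21 = 11.17.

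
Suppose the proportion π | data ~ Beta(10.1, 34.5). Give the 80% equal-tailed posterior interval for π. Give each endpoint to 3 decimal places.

Posterior: Beta(10.1, 34.5).
Equal-tailed 80% interval: the 0.1 and 0.9 quantiles of Beta(10.1, 34.5).
Posterior mean ≈ 0.226, SD ≈ 0.062; a Normal approximation gives roughly [0.147, 0.306].
Exact: F⁻¹(0.1) = 0.150; F⁻¹(0.9) = 0.309.

[0.150, 0.309]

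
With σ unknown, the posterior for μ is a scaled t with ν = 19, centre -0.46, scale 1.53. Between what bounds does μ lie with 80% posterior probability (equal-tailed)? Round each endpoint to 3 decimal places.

The t_19 distribution is symmetric; the 80% interval is -0.46 ± t·1.53 with t_{0.9,19} = 1.328.
Half-width: 1.328 × 1.53 = 2.031.
-0.46 − 2.031 = -2.491; -0.46 + 2.031 = 1.571.

[-2.491, 1.571]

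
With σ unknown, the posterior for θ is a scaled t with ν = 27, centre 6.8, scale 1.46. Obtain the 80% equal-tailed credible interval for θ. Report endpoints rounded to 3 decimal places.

[4.882, 8.718]

The t_27 distribution is symmetric; the 80% interval is 6.8 ± t·1.46 with t_{0.9,27} = 1.314.
Half-width: 1.314 × 1.46 = 1.918.
6.8 − 1.918 = 4.882; 6.8 + 1.918 = 8.718.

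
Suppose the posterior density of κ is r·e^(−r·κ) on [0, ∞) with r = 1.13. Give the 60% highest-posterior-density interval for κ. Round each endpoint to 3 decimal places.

[0.000, 0.811]

The exponential density is strictly decreasing on [0, ∞), so the HPD interval is anchored at 0: [0, q] with P(κ ≤ q) = 0.60.
q = −ln(1 − 0.60) / 1.13 = 0.9163 / 1.13 = 0.811.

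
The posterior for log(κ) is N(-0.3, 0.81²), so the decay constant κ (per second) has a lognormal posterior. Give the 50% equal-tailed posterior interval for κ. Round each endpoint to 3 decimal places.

[0.429, 1.279]

On the log scale the 50% interval is -0.3 ± 0.674 × 0.81 = [-0.8463, 0.2463].
Exponentiate: [e^-0.8463, e^0.2463] = [0.429, 1.279].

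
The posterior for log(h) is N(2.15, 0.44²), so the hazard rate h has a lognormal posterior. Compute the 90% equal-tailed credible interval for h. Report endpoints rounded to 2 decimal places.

On the log scale the 90% interval is 2.15 ± 1.645 × 0.44 = [1.4263, 2.8737].
Exponentiate: [e^1.4263, e^2.8737] = [4.16, 17.70].

[4.16, 17.70]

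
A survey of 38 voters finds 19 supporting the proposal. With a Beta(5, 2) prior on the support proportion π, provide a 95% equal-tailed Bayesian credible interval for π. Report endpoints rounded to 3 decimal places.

[0.388, 0.675]

Posterior: Beta(5+19, 2+19) = Beta(24, 21).
Equal-tailed 95% interval: the 0.025 and 0.975 quantiles of Beta(24, 21).
Posterior mean ≈ 0.533, SD ≈ 0.074; a Normal approximation gives roughly [0.389, 0.678].
Exact: F⁻¹(0.025) = 0.388; F⁻¹(0.975) = 0.675.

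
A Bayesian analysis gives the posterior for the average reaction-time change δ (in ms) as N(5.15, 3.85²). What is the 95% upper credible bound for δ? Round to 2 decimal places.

Need U with P(δ ≤ U) = 0.95: U = 5.15 + z_{0.05}·3.85.
z = 1.645; U = 5.15 + 1.645 × 3.85 = 11.48.

11.48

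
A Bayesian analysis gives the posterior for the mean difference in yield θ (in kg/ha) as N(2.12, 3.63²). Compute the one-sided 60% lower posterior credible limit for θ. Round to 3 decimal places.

1.200

Need L with P(θ ≥ L) = 0.60: L = 2.12 − z_{0.4}·3.63.
z = 0.253; L = 2.12 − 0.253 × 3.63 = 1.200.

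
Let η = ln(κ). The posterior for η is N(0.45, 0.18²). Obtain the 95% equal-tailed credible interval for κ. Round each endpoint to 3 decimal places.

[1.102, 2.232]

On the log scale the 95% interval is 0.45 ± 1.960 × 0.18 = [0.0972, 0.8028].
Exponentiate: [e^0.0972, e^0.8028] = [1.102, 2.232].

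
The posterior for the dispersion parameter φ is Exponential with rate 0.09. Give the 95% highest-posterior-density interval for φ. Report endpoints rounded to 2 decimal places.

The exponential density is strictly decreasing on [0, ∞), so the HPD interval is anchored at 0: [0, q] with P(φ ≤ q) = 0.95.
q = −ln(1 − 0.95) / 0.09 = 2.9957 / 0.09 = 33.29.

[0.00, 33.29]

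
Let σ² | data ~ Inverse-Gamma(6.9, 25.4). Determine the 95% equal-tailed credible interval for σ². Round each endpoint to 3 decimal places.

[1.966, 9.230]

Inverse-Gamma(6.9, 25.4) quantiles: F⁻¹(0.025) and F⁻¹(0.975).
Equivalently, 1/σ² ~ Gamma(6.9, rate = 25.4); invert its 0.975 and 0.025 quantiles.
Posterior mean ≈ 4.305, SD ≈ 1.945; a Normal approximation gives roughly [0.493, 8.117].
Exact: lower = 1.966; upper = 9.230.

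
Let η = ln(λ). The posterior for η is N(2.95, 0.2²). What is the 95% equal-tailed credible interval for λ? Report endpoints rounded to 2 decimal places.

[12.91, 28.28]

On the log scale the 95% interval is 2.95 ± 1.960 × 0.2 = [2.5580, 3.3420].
Exponentiate: [e^2.5580, e^3.3420] = [12.91, 28.28].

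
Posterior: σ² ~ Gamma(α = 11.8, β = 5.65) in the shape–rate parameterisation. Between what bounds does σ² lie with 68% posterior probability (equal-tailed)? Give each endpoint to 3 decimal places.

[1.492, 2.684]

Posterior: Gamma(shape 11.8, rate 5.65).
Equal-tailed 68% interval: Gamma(11.8, 5.65) quantiles at 0.16 and 0.84.
Posterior mean ≈ 2.088, SD ≈ 0.608; a Normal approximation gives roughly [1.484, 2.693].
Exact: lower = 1.492; upper = 2.684.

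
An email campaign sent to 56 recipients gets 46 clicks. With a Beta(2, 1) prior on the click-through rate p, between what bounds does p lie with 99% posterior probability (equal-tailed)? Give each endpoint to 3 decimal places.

Posterior: Beta(2+46, 1+10) = Beta(48, 11).
Equal-tailed 99% interval: the 0.005 and 0.995 quantiles of Beta(48, 11).
Posterior mean ≈ 0.814, SD ≈ 0.050; a Normal approximation gives roughly [0.684, 0.943].
Exact: F⁻¹(0.005) = 0.666; F⁻¹(0.995) = 0.922.

[0.666, 0.922]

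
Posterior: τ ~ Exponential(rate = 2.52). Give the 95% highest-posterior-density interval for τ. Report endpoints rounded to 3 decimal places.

[0.000, 1.189]

The exponential density is strictly decreasing on [0, ∞), so the HPD interval is anchored at 0: [0, q] with P(τ ≤ q) = 0.95.
q = −ln(1 − 0.95) / 2.52 = 2.9957 / 2.52 = 1.189.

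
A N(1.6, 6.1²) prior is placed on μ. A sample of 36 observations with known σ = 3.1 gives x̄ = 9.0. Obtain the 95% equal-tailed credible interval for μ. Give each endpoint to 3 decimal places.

[7.938, 9.956]

Posterior precision = 1/6.1² + 36/3.1² = 0.0269 + 3.7461 = 3.7730, so posterior SD = 0.5148.
Posterior mean = (1.6/6.1² + 36·9.0/3.1²) / 3.7730 = 8.9473.
Interval: 8.9473 ± 1.960 × 0.5148 → [7.938, 9.956].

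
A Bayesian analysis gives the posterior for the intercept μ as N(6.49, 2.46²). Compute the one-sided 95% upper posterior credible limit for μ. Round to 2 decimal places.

Need U with P(μ ≤ U) = 0.95: U = 6.49 + z_{0.05}·2.46.
z = 1.645; U = 6.49 + 1.645 × 2.46 = 10.54.

10.54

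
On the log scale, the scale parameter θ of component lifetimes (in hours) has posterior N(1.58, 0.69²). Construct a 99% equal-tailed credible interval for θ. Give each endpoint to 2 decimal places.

[0.82, 28.71]

On the log scale the 99% interval is 1.58 ± 2.576 × 0.69 = [-0.1973, 3.3573].
Exponentiate: [e^-0.1973, e^3.3573] = [0.82, 28.71].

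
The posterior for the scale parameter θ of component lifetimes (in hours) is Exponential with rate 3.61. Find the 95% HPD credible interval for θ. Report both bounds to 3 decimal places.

The exponential density is strictly decreasing on [0, ∞), so the HPD interval is anchored at 0: [0, q] with P(θ ≤ q) = 0.95.
q = −ln(1 − 0.95) / 3.61 = 2.9957 / 3.61 = 0.830.

[0.000, 0.830]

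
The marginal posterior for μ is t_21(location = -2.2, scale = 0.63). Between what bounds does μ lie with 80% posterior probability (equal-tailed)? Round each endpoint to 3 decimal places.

The t_21 distribution is symmetric; the 80% interval is -2.2 ± t·0.63 with t_{0.9,21} = 1.323.
Half-width: 1.323 × 0.63 = 0.834.
-2.2 − 0.834 = -3.034; -2.2 + 0.834 = -1.366.

[-3.034, -1.366]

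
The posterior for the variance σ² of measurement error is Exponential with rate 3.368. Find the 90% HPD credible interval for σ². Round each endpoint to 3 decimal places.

[0.000, 0.684]

The exponential density is strictly decreasing on [0, ∞), so the HPD interval is anchored at 0: [0, q] with P(σ² ≤ q) = 0.90.
q = −ln(1 − 0.90) / 3.368 = 2.3026 / 3.368 = 0.684.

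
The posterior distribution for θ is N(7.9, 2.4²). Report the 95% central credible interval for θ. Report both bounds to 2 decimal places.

The posterior is symmetric, so the 95% equal-tailed interval is θ = 7.9 ± z·2.4 with z = 1.960.
Half-width: 1.960 × 2.4 = 4.70.
7.9 − 4.70 = 3.20; 7.9 + 4.70 = 12.60.

[3.20, 12.60]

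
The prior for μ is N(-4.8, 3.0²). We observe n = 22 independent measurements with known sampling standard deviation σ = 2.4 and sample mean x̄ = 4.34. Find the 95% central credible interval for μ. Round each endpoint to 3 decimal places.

[3.093, 5.070]

Posterior precision = 1/3.0² + 22/2.4² = 0.1111 + 3.8194 = 3.9306, so posterior SD = 0.5044.
Posterior mean = (-4.8/3.0² + 22·4.34/2.4²) / 3.9306 = 4.0816.
Interval: 4.0816 ± 1.960 × 0.5044 → [3.093, 5.070].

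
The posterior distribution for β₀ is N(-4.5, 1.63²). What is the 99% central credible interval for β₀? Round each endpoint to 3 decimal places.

[-8.699, -0.301]

The posterior is symmetric, so the 99% equal-tailed interval is β₀ = -4.5 ± z·1.63 with z = 2.576.
Half-width: 2.576 × 1.63 = 4.199.
-4.5 − 4.199 = -8.699; -4.5 + 4.199 = -0.301.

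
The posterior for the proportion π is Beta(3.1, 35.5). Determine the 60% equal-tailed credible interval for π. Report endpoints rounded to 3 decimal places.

Posterior: Beta(3.1, 35.5).
Equal-tailed 60% interval: the 0.2 and 0.8 quantiles of Beta(3.1, 35.5).
Posterior mean ≈ 0.080, SD ≈ 0.043; a Normal approximation gives roughly [0.044, 0.117].
Exact: F⁻¹(0.2) = 0.043; F⁻¹(0.8) = 0.114.

[0.043, 0.114]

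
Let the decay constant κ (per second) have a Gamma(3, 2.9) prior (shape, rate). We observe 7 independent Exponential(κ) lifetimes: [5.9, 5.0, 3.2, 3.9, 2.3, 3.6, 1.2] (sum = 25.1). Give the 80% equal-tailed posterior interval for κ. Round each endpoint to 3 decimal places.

Posterior: Gamma(3+7, 2.9+25.1) = Gamma(10, 28.0) (shape, rate).
Equal-tailed 80% interval: Gamma(10, 28.0) quantiles at 0.1 and 0.9.
Posterior mean ≈ 0.357, SD ≈ 0.113; a Normal approximation gives roughly [0.212, 0.502].
Exact: lower = 0.222; upper = 0.507.

[0.222, 0.507]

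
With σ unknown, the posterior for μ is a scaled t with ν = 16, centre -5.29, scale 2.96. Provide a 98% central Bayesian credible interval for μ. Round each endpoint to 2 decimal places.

[-12.94, 2.36]

The t_16 distribution is symmetric; the 98% interval is -5.29 ± t·2.96 with t_{0.99,16} = 2.583.
Half-width: 2.583 × 2.96 = 7.65.
-5.29 − 7.65 = -12.94; -5.29 + 7.65 = 2.36.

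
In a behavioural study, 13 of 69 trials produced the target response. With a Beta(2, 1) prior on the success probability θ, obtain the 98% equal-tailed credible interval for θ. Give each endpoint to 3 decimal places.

Posterior: Beta(2+13, 1+56) = Beta(15, 57).
Equal-tailed 98% interval: the 0.01 and 0.99 quantiles of Beta(15, 57).
Posterior mean ≈ 0.208, SD ≈ 0.048; a Normal approximation gives roughly [0.098, 0.319].
Exact: F⁻¹(0.01) = 0.111; F⁻¹(0.99) = 0.330.

[0.111, 0.330]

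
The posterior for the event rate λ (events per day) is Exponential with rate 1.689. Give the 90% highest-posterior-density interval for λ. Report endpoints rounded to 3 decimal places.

The exponential density is strictly decreasing on [0, ∞), so the HPD interval is anchored at 0: [0, q] with P(λ ≤ q) = 0.90.
q = −ln(1 − 0.90) / 1.689 = 2.3026 / 1.689 = 1.363.

[0.000, 1.363]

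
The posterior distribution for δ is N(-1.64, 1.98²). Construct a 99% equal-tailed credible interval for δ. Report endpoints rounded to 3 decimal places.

The posterior is symmetric, so the 99% equal-tailed interval is δ = -1.64 ± z·1.98 with z = 2.576.
Half-width: 2.576 × 1.98 = 5.100.
-1.64 − 5.100 = -6.740; -1.64 + 5.100 = 3.460.

[-6.740, 3.460]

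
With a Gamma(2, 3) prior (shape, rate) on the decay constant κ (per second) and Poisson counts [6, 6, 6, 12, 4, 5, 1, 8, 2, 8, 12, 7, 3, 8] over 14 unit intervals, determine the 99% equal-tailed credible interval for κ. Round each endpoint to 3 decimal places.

[3.967, 6.842]

Posterior: Gamma(2+88, 3+14) = Gamma(90, 17) (shape, rate).
Equal-tailed 99% interval: Gamma(90, 17) quantiles at 0.005 and 0.995.
Posterior mean ≈ 5.294, SD ≈ 0.558; a Normal approximation gives roughly [3.857, 6.732].
Exact: lower = 3.967; upper = 6.842.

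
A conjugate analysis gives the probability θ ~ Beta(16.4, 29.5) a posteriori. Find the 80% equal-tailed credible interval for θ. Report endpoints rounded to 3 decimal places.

Posterior: Beta(16.4, 29.5).
Equal-tailed 80% interval: the 0.1 and 0.9 quantiles of Beta(16.4, 29.5).
Posterior mean ≈ 0.357, SD ≈ 0.070; a Normal approximation gives roughly [0.268, 0.447].
Exact: F⁻¹(0.1) = 0.268; F⁻¹(0.9) = 0.449.

[0.268, 0.449]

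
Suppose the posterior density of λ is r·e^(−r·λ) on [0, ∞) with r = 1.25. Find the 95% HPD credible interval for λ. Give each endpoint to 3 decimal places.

[0.000, 2.397]

The exponential density is strictly decreasing on [0, ∞), so the HPD interval is anchored at 0: [0, q] with P(λ ≤ q) = 0.95.
q = −ln(1 − 0.95) / 1.25 = 2.9957 / 1.25 = 2.397.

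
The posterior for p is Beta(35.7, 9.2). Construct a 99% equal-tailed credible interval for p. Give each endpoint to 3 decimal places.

Posterior: Beta(35.7, 9.2).
Equal-tailed 99% interval: the 0.005 and 0.995 quantiles of Beta(35.7, 9.2).
Posterior mean ≈ 0.795, SD ≈ 0.060; a Normal approximation gives roughly [0.642, 0.949].
Exact: F⁻¹(0.005) = 0.621; F⁻¹(0.995) = 0.921.

[0.621, 0.921]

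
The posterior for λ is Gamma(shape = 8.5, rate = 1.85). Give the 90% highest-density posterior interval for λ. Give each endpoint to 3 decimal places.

[2.063, 7.037]

The posterior is unimodal and skewed, so the HPD interval has equal density at both endpoints and is the shortest 90% interval.
Solving f(2.063) = f(7.037) with F(7.037) − F(2.063) = 0.90 gives [2.063, 7.037].
For comparison, the equal-tailed interval is [2.344, 7.456]; the HPD is narrower and shifted toward the mode.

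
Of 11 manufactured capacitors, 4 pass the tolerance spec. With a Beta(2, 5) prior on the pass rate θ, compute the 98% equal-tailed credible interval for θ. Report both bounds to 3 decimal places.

Posterior: Beta(2+4, 5+7) = Beta(6, 12).
Equal-tailed 98% interval: the 0.01 and 0.99 quantiles of Beta(6, 12).
Posterior mean ≈ 0.333, SD ≈ 0.108; a Normal approximation gives roughly [0.082, 0.585].
Exact: F⁻¹(0.01) = 0.117; F⁻¹(0.99) = 0.603.

[0.117, 0.603]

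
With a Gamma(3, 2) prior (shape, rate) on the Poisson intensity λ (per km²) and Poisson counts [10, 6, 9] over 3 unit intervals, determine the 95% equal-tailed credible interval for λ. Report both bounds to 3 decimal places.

Posterior: Gamma(3+25, 2+3) = Gamma(28, 5) (shape, rate).
Equal-tailed 95% interval: Gamma(28, 5) quantiles at 0.025 and 0.975.
Posterior mean ≈ 5.600, SD ≈ 1.058; a Normal approximation gives roughly [3.526, 7.674].
Exact: lower = 3.721; upper = 7.857.

[3.721, 7.857]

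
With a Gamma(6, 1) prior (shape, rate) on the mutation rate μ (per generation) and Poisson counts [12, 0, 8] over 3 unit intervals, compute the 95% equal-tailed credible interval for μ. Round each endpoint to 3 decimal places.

Posterior: Gamma(6+20, 1+3) = Gamma(26, 4) (shape, rate).
Equal-tailed 95% interval: Gamma(26, 4) quantiles at 0.025 and 0.975.
Posterior mean ≈ 6.500, SD ≈ 1.275; a Normal approximation gives roughly [4.002, 8.998].
Exact: lower = 4.246; upper = 9.226.

[4.246, 9.226]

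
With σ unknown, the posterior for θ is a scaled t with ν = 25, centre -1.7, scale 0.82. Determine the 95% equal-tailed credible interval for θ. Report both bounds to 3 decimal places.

The t_25 distribution is symmetric; the 95% interval is -1.7 ± t·0.82 with t_{0.975,25} = 2.060.
Half-width: 2.060 × 0.82 = 1.689.
-1.7 − 1.689 = -3.389; -1.7 + 1.689 = -0.011.

[-3.389, -0.011]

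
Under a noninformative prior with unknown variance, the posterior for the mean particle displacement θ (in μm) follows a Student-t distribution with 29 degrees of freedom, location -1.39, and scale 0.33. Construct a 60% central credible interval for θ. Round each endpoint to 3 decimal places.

[-1.672, -1.108]

The t_29 distribution is symmetric; the 60% interval is -1.39 ± t·0.33 with t_{0.8,29} = 0.854.
Half-width: 0.854 × 0.33 = 0.282.
-1.39 − 0.282 = -1.672; -1.39 + 0.282 = -1.108.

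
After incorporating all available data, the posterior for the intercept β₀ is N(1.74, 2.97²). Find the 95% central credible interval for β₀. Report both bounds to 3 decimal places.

The posterior is symmetric, so the 95% equal-tailed interval is β₀ = 1.74 ± z·2.97 with z = 1.960.
Half-width: 1.960 × 2.97 = 5.821.
1.74 − 5.821 = -4.081; 1.74 + 5.821 = 7.561.

[-4.081, 7.561]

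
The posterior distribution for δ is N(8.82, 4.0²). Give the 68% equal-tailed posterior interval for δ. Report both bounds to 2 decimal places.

The posterior is symmetric, so the 68% equal-tailed interval is δ = 8.82 ± z·4.0 with z = 0.994.
Half-width: 0.994 × 4.0 = 3.98.
8.82 − 3.98 = 4.84; 8.82 + 3.98 = 12.80.

[4.84, 12.80]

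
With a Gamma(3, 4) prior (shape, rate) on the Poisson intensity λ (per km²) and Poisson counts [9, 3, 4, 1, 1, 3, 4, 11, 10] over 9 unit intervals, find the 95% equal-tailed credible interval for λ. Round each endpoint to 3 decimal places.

Posterior: Gamma(3+46, 4+9) = Gamma(49, 13) (shape, rate).
Equal-tailed 95% interval: Gamma(49, 13) quantiles at 0.025 and 0.975.
Posterior mean ≈ 3.769, SD ≈ 0.538; a Normal approximation gives roughly [2.714, 4.825].
Exact: lower = 2.788; upper = 4.895.

[2.788, 4.895]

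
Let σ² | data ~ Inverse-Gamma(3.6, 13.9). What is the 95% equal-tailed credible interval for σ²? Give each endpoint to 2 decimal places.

[1.70, 15.57]

Inverse-Gamma(3.6, 13.9) quantiles: F⁻¹(0.025) and F⁻¹(0.975).
Equivalently, 1/σ² ~ Gamma(3.6, rate = 13.9); invert its 0.975 and 0.025 quantiles.
Posterior mean ≈ 5.35, SD ≈ 4.23; a Normal approximation gives roughly [-2.94, 13.63].
Exact: lower = 1.70; upper = 15.57.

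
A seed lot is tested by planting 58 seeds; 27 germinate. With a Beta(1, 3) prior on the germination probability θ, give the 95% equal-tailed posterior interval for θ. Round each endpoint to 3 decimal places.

Posterior: Beta(1+27, 3+31) = Beta(28, 34).
Equal-tailed 95% interval: the 0.025 and 0.975 quantiles of Beta(28, 34).
Posterior mean ≈ 0.452, SD ≈ 0.063; a Normal approximation gives roughly [0.329, 0.574].
Exact: F⁻¹(0.025) = 0.331; F⁻¹(0.975) = 0.576.

[0.331, 0.576]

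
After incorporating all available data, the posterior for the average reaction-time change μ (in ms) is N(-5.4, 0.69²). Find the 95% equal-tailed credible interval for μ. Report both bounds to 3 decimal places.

The posterior is symmetric, so the 95% equal-tailed interval is μ = -5.4 ± z·0.69 with z = 1.960.
Half-width: 1.960 × 0.69 = 1.352.
-5.4 − 1.352 = -6.752; -5.4 + 1.352 = -4.048.

[-6.752, -4.048]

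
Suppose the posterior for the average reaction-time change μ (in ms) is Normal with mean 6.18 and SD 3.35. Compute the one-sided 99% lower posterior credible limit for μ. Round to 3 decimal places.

-1.613

Need L with P(μ ≥ L) = 0.99: L = 6.18 − z_{0.01}·3.35.
z = 2.326; L = 6.18 − 2.326 × 3.35 = -1.613.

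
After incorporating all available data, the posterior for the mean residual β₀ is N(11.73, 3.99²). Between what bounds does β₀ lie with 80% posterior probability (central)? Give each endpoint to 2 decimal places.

[6.62, 16.84]

The posterior is symmetric, so the 80% equal-tailed interval is β₀ = 11.73 ± z·3.99 with z = 1.282.
Half-width: 1.282 × 3.99 = 5.11.
11.73 − 5.11 = 6.62; 11.73 + 5.11 = 16.84.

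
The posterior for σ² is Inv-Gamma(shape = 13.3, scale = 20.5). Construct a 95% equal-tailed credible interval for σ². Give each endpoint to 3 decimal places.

Inverse-Gamma(13.3, 20.5) quantiles: F⁻¹(0.025) and F⁻¹(0.975).
Equivalently, 1/σ² ~ Gamma(13.3, rate = 20.5); invert its 0.975 and 0.025 quantiles.
Posterior mean ≈ 1.667, SD ≈ 0.496; a Normal approximation gives roughly [0.695, 2.638].
Exact: lower = 0.960; upper = 2.871.

[0.960, 2.871]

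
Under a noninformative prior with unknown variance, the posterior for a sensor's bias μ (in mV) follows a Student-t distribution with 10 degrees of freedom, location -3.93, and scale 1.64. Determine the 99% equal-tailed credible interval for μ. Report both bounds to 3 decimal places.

The t_10 distribution is symmetric; the 99% interval is -3.93 ± t·1.64 with t_{0.995,10} = 3.169.
Half-width: 3.169 × 1.64 = 5.198.
-3.93 − 5.198 = -9.128; -3.93 + 5.198 = 1.268.

[-9.128, 1.268]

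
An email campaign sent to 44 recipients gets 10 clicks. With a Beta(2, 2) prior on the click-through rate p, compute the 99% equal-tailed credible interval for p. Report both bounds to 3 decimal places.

Posterior: Beta(2+10, 2+34) = Beta(12, 36).
Equal-tailed 99% interval: the 0.005 and 0.995 quantiles of Beta(12, 36).
Posterior mean ≈ 0.250, SD ≈ 0.062; a Normal approximation gives roughly [0.091, 0.409].
Exact: F⁻¹(0.005) = 0.113; F⁻¹(0.995) = 0.425.

[0.113, 0.425]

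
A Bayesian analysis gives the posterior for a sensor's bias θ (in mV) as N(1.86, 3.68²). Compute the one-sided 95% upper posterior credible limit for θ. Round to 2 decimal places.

Need U with P(θ ≤ U) = 0.95: U = 1.86 + z_{0.05}·3.68.
z = 1.645; U = 1.86 + 1.645 × 3.68 = 7.91.

7.91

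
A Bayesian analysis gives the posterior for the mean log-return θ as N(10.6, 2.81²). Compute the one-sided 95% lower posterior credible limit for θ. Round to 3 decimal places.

5.978

Need L with P(θ ≥ L) = 0.95: L = 10.6 − z_{0.05}·2.81.
z = 1.645; L = 10.6 − 1.645 × 2.81 = 5.978.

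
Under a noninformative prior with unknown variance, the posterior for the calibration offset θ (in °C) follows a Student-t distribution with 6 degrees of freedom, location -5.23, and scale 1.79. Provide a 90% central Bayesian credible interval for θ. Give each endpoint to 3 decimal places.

The t_6 distribution is symmetric; the 90% interval is -5.23 ± t·1.79 with t_{0.95,6} = 1.943.
Half-width: 1.943 × 1.79 = 3.478.
-5.23 − 3.478 = -8.708; -5.23 + 3.478 = -1.752.

[-8.708, -1.752]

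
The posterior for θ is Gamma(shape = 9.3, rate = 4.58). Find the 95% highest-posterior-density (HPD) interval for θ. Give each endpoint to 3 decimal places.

The posterior is unimodal and skewed, so the HPD interval has equal density at both endpoints and is the shortest 95% interval.
Solving f(0.834) = f(3.357) with F(3.357) − F(0.834) = 0.95 gives [0.834, 3.357].
For comparison, the equal-tailed interval is [0.943, 3.529]; the HPD is narrower and shifted toward the mode.

[0.834, 3.357]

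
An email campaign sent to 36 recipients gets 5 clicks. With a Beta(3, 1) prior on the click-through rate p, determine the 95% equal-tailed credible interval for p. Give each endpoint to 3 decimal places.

Posterior: Beta(3+5, 1+31) = Beta(8, 32).
Equal-tailed 95% interval: the 0.025 and 0.975 quantiles of Beta(8, 32).
Posterior mean ≈ 0.200, SD ≈ 0.062; a Normal approximation gives roughly [0.078, 0.322].
Exact: F⁻¹(0.025) = 0.093; F⁻¹(0.975) = 0.335.

[0.093, 0.335]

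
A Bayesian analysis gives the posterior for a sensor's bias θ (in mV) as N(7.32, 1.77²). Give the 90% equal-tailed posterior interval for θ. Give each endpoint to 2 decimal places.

The posterior is symmetric, so the 90% equal-tailed interval is θ = 7.32 ± z·1.77 with z = 1.645.
Half-width: 1.645 × 1.77 = 2.91.
7.32 − 2.91 = 4.41; 7.32 + 2.91 = 10.23.

[4.41, 10.23]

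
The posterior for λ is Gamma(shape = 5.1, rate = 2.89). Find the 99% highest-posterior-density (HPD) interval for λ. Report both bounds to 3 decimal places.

The posterior is unimodal and skewed, so the HPD interval has equal density at both endpoints and is the shortest 99% interval.
Solving f(0.273) = f(4.126) with F(4.126) − F(0.273) = 0.99 gives [0.273, 4.126].
For comparison, the equal-tailed interval is [0.388, 4.412]; the HPD is narrower and shifted toward the mode.

[0.273, 4.126]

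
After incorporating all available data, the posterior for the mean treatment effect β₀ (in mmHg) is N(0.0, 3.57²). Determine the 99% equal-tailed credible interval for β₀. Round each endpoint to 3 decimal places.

The posterior is symmetric, so the 99% equal-tailed interval is β₀ = 0.0 ± z·3.57 with z = 2.576.
Half-width: 2.576 × 3.57 = 9.196.
0.0 − 9.196 = -9.196; 0.0 + 9.196 = 9.196.

[-9.196, 9.196]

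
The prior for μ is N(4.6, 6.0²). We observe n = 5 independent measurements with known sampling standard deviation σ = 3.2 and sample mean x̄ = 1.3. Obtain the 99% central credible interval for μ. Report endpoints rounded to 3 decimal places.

[-2.108, 5.063]

Posterior precision = 1/6.0² + 5/3.2² = 0.0278 + 0.4883 = 0.5161, so posterior SD = 1.3920.
Posterior mean = (4.6/6.0² + 5·1.3/3.2²) / 0.5161 = 1.4776.
Interval: 1.4776 ± 2.576 × 1.3920 → [-2.108, 5.063].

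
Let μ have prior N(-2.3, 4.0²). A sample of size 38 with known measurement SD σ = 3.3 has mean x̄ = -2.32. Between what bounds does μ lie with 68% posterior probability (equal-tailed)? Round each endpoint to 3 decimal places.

[-2.847, -1.792]

Posterior precision = 1/4.0² + 38/3.3² = 0.0625 + 3.4894 = 3.5519, so posterior SD = 0.5306.
Posterior mean = (-2.3/4.0² + 38·-2.32/3.3²) / 3.5519 = -2.3196.
Interval: -2.3196 ± 0.994 × 0.5306 → [-2.847, -1.792].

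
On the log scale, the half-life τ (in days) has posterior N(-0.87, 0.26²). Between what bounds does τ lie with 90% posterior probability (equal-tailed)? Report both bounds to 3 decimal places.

On the log scale the 90% interval is -0.87 ± 1.645 × 0.26 = [-1.2977, -0.4423].
Exponentiate: [e^-1.2977, e^-0.4423] = [0.273, 0.643].

[0.273, 0.643]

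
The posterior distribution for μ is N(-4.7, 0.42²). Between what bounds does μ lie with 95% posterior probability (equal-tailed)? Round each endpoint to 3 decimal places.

[-5.523, -3.877]

The posterior is symmetric, so the 95% equal-tailed interval is μ = -4.7 ± z·0.42 with z = 1.960.
Half-width: 1.960 × 0.42 = 0.823.
-4.7 − 0.823 = -5.523; -4.7 + 0.823 = -3.877.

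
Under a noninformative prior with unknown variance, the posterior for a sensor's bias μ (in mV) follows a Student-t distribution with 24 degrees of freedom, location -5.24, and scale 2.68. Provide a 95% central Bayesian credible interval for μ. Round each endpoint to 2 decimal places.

[-10.77, 0.29]

The t_24 distribution is symmetric; the 95% interval is -5.24 ± t·2.68 with t_{0.975,24} = 2.064.
Half-width: 2.064 × 2.68 = 5.53.
-5.24 − 5.53 = -10.77; -5.24 + 5.53 = 0.29.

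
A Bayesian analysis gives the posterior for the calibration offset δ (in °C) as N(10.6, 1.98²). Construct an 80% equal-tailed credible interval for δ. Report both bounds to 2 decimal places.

The posterior is symmetric, so the 80% equal-tailed interval is δ = 10.6 ± z·1.98 with z = 1.282.
Half-width: 1.282 × 1.98 = 2.54.
10.6 − 2.54 = 8.06; 10.6 + 2.54 = 13.14.

[8.06, 13.14]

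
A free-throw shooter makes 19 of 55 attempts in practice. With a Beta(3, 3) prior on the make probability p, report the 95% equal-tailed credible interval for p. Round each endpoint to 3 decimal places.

[0.246, 0.484]

Posterior: Beta(3+19, 3+36) = Beta(22, 39).
Equal-tailed 95% interval: the 0.025 and 0.975 quantiles of Beta(22, 39).
Posterior mean ≈ 0.361, SD ≈ 0.061; a Normal approximation gives roughly [0.241, 0.480].
Exact: F⁻¹(0.025) = 0.246; F⁻¹(0.975) = 0.484.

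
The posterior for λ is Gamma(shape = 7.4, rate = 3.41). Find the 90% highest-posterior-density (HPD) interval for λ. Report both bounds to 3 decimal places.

[0.896, 3.398]

The posterior is unimodal and skewed, so the HPD interval has equal density at both endpoints and is the shortest 90% interval.
Solving f(0.896) = f(3.398) with F(3.398) − F(0.896) = 0.90 gives [0.896, 3.398].
For comparison, the equal-tailed interval is [1.044, 3.627]; the HPD is narrower and shifted toward the mode.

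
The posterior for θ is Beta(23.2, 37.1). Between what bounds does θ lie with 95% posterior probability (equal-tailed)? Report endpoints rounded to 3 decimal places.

Posterior: Beta(23.2, 37.1).
Equal-tailed 95% interval: the 0.025 and 0.975 quantiles of Beta(23.2, 37.1).
Posterior mean ≈ 0.385, SD ≈ 0.062; a Normal approximation gives roughly [0.263, 0.507].
Exact: F⁻¹(0.025) = 0.267; F⁻¹(0.975) = 0.510.

[0.267, 0.510]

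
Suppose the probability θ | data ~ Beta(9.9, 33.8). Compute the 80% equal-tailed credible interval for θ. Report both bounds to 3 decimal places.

[0.149, 0.310]

Posterior: Beta(9.9, 33.8).
Equal-tailed 80% interval: the 0.1 and 0.9 quantiles of Beta(9.9, 33.8).
Posterior mean ≈ 0.227, SD ≈ 0.063; a Normal approximation gives roughly [0.146, 0.307].
Exact: F⁻¹(0.1) = 0.149; F⁻¹(0.9) = 0.310.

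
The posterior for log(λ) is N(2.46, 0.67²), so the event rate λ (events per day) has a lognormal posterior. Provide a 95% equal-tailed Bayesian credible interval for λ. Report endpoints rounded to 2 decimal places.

On the log scale the 95% interval is 2.46 ± 1.960 × 0.67 = [1.1468, 3.7732].
Exponentiate: [e^1.1468, e^3.7732] = [3.15, 43.52].

[3.15, 43.52]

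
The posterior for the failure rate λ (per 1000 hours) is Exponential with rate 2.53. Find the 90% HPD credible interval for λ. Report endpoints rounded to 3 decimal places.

[0.000, 0.910]

The exponential density is strictly decreasing on [0, ∞), so the HPD interval is anchored at 0: [0, q] with P(λ ≤ q) = 0.90.
q = −ln(1 − 0.90) / 2.53 = 2.3026 / 2.53 = 0.910.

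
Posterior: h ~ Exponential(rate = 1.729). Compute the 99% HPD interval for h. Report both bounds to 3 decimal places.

[0.000, 2.663]

The exponential density is strictly decreasing on [0, ∞), so the HPD interval is anchored at 0: [0, q] with P(h ≤ q) = 0.99.
q = −ln(1 − 0.99) / 1.729 = 4.6052 / 1.729 = 2.663.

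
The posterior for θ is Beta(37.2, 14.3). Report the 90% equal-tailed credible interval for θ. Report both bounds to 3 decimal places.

[0.616, 0.819]

Posterior: Beta(37.2, 14.3).
Equal-tailed 90% interval: the 0.05 and 0.95 quantiles of Beta(37.2, 14.3).
Posterior mean ≈ 0.722, SD ≈ 0.062; a Normal approximation gives roughly [0.621, 0.824].
Exact: F⁻¹(0.05) = 0.616; F⁻¹(0.95) = 0.819.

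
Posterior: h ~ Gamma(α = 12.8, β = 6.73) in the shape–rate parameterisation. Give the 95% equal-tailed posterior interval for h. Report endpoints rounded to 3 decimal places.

[1.007, 3.077]

Posterior: Gamma(shape 12.8, rate 6.73).
Equal-tailed 95% interval: Gamma(12.8, 6.73) quantiles at 0.025 and 0.975.
Posterior mean ≈ 1.902, SD ≈ 0.532; a Normal approximation gives roughly [0.860, 2.944].
Exact: lower = 1.007; upper = 3.077.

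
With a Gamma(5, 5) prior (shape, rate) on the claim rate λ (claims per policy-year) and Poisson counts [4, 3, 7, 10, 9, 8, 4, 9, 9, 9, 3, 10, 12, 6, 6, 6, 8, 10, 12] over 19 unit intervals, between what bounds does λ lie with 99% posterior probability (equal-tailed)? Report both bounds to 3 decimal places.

[5.014, 7.643]

Posterior: Gamma(5+145, 5+19) = Gamma(150, 24) (shape, rate).
Equal-tailed 99% interval: Gamma(150, 24) quantiles at 0.005 and 0.995.
Posterior mean ≈ 6.250, SD ≈ 0.510; a Normal approximation gives roughly [4.936, 7.564].
Exact: lower = 5.014; upper = 7.643.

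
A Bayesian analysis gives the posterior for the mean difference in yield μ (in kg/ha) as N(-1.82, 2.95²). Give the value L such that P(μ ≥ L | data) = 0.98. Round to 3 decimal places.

Need L with P(μ ≥ L) = 0.98: L = -1.82 − z_{0.02}·2.95.
z = 2.054; L = -1.82 − 2.054 × 2.95 = -7.879.

-7.879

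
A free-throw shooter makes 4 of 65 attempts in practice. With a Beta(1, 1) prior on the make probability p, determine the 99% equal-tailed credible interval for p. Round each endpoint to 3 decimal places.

Posterior: Beta(1+4, 1+61) = Beta(5, 62).
Equal-tailed 99% interval: the 0.005 and 0.995 quantiles of Beta(5, 62).
Posterior mean ≈ 0.075, SD ≈ 0.032; a Normal approximation gives roughly [-0.007, 0.157].
Exact: F⁻¹(0.005) = 0.017; F⁻¹(0.995) = 0.179.

[0.017, 0.179]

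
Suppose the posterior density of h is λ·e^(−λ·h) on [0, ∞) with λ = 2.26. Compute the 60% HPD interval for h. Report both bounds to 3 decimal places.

The exponential density is strictly decreasing on [0, ∞), so the HPD interval is anchored at 0: [0, q] with P(h ≤ q) = 0.60.
q = −ln(1 − 0.60) / 2.26 = 0.9163 / 2.26 = 0.405.

[0.000, 0.405]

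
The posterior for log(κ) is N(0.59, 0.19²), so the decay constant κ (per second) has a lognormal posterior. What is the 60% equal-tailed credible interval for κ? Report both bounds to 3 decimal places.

On the log scale the 60% interval is 0.59 ± 0.842 × 0.19 = [0.4301, 0.7499].
Exponentiate: [e^0.4301, e^0.7499] = [1.537, 2.117].

[1.537, 2.117]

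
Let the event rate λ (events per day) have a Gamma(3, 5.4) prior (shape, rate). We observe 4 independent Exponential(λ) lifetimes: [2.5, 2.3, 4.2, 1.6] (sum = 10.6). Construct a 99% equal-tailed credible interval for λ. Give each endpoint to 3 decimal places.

Posterior: Gamma(3+4, 5.4+10.6) = Gamma(7, 16.0) (shape, rate).
Equal-tailed 99% interval: Gamma(7, 16.0) quantiles at 0.005 and 0.995.
Posterior mean ≈ 0.438, SD ≈ 0.165; a Normal approximation gives roughly [0.012, 0.863].
Exact: lower = 0.127; upper = 0.979.

[0.127, 0.979]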